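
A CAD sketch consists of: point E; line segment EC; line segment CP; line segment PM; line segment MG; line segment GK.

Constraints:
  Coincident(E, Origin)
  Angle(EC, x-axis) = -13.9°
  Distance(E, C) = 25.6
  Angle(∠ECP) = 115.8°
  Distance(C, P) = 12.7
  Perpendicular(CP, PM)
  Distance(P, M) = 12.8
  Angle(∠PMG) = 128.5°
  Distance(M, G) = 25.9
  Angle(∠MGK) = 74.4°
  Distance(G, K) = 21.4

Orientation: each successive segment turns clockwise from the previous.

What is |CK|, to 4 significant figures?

18.37

∠PMG = 128.5° gives MG at 140.4° from the x-axis; with |MG| = 25.9, G = (-5.012, -4.707). ∠MGK = 74.4° gives GK at 34.80° from the x-axis; with |GK| = 21.4, K = (12.56, 7.506). Then |CK| = |K − C| = 18.37.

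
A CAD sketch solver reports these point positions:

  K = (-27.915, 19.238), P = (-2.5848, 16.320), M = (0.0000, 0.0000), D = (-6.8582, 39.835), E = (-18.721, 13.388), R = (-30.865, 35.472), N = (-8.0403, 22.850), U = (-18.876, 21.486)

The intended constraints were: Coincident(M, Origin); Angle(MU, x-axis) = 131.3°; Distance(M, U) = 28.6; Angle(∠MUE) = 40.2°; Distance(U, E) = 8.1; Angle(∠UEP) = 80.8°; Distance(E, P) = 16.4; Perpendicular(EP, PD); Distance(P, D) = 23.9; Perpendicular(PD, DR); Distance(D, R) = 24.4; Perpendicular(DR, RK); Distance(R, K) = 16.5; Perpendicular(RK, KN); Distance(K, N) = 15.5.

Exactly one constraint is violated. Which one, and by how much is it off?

Distance(K, N) = 15.5 — off by 4.70.

M = (0.00, 0.00) ✓; MU at 131.3° ✓; |MU| = 28.60 ✓; ∠MUE = 40.20° ✓; |UE| = 8.099 ✓; ∠UEP = 80.80° ✓; |EP| = 16.40 ✓; ∠(EP, PD) = 90.00° ✓; |PD| = 23.90 ✓; ∠(PD, DR) = 90.00° ✓; |DR| = 24.40 ✓; ∠(DR, RK) = 90.00° ✓; |RK| = 16.50 ✓; ∠(RK, KN) = 90.00° ✓; |KN| = 20.20 ✗.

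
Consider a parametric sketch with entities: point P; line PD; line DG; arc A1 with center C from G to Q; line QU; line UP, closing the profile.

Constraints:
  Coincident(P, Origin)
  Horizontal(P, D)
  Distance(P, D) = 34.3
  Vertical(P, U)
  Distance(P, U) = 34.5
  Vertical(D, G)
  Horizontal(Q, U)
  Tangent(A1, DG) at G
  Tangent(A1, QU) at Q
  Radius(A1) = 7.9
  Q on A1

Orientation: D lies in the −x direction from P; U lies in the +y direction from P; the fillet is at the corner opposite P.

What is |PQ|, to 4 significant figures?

43.44

P is at the origin; PD is horizontal with |PD| = 34.3 and D on the −x side, so D = (-34.30, 0.000). P and U share the same x with |PU| = 34.5 and U on the +y side, so U = (0.000, 34.50). The virtual corner opposite P is at (-34.30, 34.50). Since A1 is tangent to DG there, CG ⟂ DG and A1 meets QU tangentially, so CQ is at right angles to QU, with radius 7.9, so the center C sits 7.9 in from both sides at C = (-26.40, 26.60). That places the tangent points at G = (-34.30, 26.60) on DG and Q = (-26.40, 34.50) on QU. Then |PQ| = |Q − P| = 43.44.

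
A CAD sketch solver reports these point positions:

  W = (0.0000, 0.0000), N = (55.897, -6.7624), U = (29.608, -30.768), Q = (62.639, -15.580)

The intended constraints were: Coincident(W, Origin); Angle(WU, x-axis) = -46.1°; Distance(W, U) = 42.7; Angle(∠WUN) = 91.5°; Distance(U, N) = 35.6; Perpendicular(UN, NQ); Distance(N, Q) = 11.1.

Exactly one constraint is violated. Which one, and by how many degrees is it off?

Perpendicular(UN, NQ) — off by 5.00°.

W = (0.00, 0.00) ✓; WU at -46.10° ✓; |WU| = 42.70 ✓; ∠WUN = 91.50° ✓; |UN| = 35.60 ✓; ∠(UN, NQ) = 95.00° ✗; |NQ| = 11.10 ✓.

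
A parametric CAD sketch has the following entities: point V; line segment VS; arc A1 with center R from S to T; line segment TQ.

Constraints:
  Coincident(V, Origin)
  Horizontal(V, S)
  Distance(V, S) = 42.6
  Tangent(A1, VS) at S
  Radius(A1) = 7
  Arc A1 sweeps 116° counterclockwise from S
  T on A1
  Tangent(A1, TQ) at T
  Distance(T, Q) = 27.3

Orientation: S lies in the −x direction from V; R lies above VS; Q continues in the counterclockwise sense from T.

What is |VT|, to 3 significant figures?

37.7

V is at the origin; VS is horizontal with |VS| = 42.6 and S on the −x side, so S = (-42.6, 0.00). A1 meets VS tangentially, so RS is at right angles to VS, so R = S + (0, 7) = (-42.6, 7.00). On A1, S sits at bearing -90° from R; a 116° counterclockwise sweep puts T at bearing 26°, so T = R + 7.0·(cos 26°, sin 26°) = (-36.3, 10.1). Then |VT| = |T − V| = 37.7.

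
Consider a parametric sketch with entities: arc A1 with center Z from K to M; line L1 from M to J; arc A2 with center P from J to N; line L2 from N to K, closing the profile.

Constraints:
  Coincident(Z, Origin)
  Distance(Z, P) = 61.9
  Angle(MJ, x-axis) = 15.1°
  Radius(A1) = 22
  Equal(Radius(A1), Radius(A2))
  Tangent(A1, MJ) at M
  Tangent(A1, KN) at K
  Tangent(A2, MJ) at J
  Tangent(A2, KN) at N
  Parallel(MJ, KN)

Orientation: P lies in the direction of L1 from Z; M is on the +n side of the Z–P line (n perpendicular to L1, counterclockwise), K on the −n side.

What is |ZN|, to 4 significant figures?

65.69

The slot axis is L1's direction at 15.1°, so u = (cos 15.1°, sin 15.1°) = (0.9655, 0.2605) and n = (−sin 15.1°, cos 15.1°) = (-0.2605, 0.9655). Z is at the origin and P lies 61.9 along u from Z, so P = 61.9·u = (59.76, 16.13). Tangency of A1 to both parallel lines with radius 22.0 puts M and K at Z ± 22.0·n: M = (-5.731, 21.24), K = (5.731, -21.24). Equal radii place J and N the same way about P: J = P + 22.0·n = (54.03, 37.37), N = P − 22.0·n = (65.49, -5.115). Then |ZN| = |N − Z| = 65.69.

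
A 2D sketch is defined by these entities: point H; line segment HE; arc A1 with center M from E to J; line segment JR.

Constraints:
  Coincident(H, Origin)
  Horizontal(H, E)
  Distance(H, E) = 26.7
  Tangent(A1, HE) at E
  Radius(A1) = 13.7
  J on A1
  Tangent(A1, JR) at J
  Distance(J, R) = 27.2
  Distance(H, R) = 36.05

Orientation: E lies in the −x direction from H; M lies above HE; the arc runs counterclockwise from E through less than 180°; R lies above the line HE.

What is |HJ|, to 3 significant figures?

16.7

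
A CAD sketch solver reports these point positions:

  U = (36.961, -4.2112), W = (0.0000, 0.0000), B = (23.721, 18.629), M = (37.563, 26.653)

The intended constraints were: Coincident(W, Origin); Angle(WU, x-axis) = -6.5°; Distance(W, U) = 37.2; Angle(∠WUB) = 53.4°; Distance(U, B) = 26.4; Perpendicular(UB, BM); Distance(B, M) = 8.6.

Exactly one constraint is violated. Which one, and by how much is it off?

Distance(B, M) = 8.6 — off by 7.40.

W = (0.00, 0.00) ✓; WU at -6.500° ✓; |WU| = 37.20 ✓; ∠WUB = 53.40° ✓; |UB| = 26.40 ✓; ∠(UB, BM) = 90.00° ✓; |BM| = 16.00 ✗.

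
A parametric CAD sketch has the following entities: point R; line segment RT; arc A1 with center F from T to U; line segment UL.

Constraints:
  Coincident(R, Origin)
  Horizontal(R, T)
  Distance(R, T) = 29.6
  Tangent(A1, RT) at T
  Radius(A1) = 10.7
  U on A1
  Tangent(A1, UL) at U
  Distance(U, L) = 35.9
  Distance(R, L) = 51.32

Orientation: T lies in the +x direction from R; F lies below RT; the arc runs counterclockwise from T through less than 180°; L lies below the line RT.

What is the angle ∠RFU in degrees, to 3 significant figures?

22.4°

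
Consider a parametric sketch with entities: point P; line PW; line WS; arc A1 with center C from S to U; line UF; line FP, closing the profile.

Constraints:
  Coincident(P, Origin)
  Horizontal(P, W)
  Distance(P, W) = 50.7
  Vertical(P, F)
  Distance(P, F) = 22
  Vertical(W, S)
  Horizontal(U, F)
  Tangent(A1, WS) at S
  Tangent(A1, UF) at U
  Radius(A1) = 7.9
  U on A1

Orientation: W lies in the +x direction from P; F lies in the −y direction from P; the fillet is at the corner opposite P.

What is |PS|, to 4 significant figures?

52.62

P is at the origin; PW is horizontal with |PW| = 50.7 and W on the +x side, so W = (50.70, 0.000). P and F share the same x with |PF| = 22.0 and F on the −y side, so F = (0.000, -22.00). The virtual corner opposite P is at (50.70, -22.00). Since A1 is tangent to WS there, CS ⟂ WS and since A1 is tangent to UF there, CU ⟂ UF, with radius 7.9, so the center C sits 7.9 in from both sides at C = (42.80, -14.10). That places the tangent points at S = (50.70, -14.10) on WS and U = (42.80, -22.00) on UF. Then |PS| = |S − P| = 52.62.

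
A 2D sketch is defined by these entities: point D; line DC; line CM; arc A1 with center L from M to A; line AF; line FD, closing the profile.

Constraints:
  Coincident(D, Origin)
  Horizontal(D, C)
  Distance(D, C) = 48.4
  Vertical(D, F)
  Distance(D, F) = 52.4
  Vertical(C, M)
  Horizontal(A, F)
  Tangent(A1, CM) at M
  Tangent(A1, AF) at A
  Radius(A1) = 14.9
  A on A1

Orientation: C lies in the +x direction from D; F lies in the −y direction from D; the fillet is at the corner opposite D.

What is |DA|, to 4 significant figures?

62.19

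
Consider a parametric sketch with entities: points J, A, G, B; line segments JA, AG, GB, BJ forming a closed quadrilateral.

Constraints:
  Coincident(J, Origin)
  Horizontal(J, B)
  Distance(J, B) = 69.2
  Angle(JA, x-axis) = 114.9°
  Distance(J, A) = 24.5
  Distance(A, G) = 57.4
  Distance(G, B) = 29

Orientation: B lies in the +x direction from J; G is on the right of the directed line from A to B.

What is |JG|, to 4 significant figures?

40.77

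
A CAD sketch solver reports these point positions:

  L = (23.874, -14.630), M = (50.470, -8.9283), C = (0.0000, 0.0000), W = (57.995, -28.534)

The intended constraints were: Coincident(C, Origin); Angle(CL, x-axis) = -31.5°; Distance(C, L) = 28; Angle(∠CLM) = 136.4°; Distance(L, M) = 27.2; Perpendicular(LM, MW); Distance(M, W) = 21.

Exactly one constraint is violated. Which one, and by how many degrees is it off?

Perpendicular(LM, MW) — off by 8.90°.

C = (0.00, 0.00) ✓; CL at -31.50° ✓; |CL| = 28.00 ✓; ∠CLM = 136.4° ✓; |LM| = 27.20 ✓; ∠(LM, MW) = 81.10° ✗; |MW| = 21.00 ✓.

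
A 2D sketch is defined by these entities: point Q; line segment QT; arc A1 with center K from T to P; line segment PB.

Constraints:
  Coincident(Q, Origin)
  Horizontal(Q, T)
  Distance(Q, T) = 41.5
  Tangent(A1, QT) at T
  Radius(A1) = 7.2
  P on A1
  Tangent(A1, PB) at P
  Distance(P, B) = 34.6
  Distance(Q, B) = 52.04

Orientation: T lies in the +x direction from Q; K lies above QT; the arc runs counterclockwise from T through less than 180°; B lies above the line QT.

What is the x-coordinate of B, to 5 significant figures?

31.809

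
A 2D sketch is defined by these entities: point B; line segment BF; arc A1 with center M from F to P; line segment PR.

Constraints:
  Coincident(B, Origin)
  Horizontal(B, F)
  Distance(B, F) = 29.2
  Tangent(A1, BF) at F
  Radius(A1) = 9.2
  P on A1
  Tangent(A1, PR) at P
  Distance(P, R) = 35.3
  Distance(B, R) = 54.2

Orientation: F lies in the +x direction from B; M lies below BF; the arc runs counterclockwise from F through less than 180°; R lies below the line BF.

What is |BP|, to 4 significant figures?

23.33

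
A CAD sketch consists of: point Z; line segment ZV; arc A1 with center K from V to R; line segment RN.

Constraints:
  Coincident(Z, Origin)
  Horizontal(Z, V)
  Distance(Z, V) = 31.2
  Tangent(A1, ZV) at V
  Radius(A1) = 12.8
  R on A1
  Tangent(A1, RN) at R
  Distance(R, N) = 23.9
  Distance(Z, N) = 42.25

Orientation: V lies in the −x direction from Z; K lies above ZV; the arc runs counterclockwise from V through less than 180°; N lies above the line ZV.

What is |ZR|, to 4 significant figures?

22.84

Checks: |KV| = 12.80 ✓; |KR| = 12.80 ✓; ∠(KR, RN) = 90.00° ✓; |RN| = 23.90 ✓; |ZN| = 42.25 ✓.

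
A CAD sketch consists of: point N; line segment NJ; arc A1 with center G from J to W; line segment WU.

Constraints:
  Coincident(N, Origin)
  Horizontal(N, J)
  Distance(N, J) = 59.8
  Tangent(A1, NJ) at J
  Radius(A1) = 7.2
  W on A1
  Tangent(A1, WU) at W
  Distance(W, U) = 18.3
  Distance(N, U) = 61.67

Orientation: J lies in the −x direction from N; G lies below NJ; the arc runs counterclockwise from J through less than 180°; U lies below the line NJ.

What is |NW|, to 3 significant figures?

66.7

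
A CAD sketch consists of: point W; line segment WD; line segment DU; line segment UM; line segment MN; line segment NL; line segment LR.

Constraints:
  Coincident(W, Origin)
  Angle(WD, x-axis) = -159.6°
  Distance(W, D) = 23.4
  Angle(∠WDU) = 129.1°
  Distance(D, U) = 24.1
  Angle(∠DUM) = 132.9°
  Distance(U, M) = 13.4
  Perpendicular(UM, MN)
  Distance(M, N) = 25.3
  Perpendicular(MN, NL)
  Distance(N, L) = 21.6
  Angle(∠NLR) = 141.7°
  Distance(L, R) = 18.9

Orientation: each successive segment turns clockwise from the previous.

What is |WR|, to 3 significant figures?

29.0

W is at the origin; WD runs at -159.6° with length 23.4, so D = (-21.9, -8.16). ∠WDU = 129.1° gives DU at 150° from the x-axis; with |DU| = 24.1, U = (-42.7, 4.08). ∠DUM = 132.9° gives UM at 102° from the x-axis; with |UM| = 13.4, M = (-45.6, 17.2). The perpendicularity gives MN at right angles to UM, so MN runs at 12.4°; with |MN| = 25.3, N = (-20.9, 22.6). MN ⟂ NL, so NL runs at -77.6°; with |NL| = 21.6, L = (-16.2, 1.50). ∠NLR = 141.7° gives LR at -116° from the x-axis; with |LR| = 18.9, R = (-24.5, -15.5). Then |WR| = |R − W| = 29.0.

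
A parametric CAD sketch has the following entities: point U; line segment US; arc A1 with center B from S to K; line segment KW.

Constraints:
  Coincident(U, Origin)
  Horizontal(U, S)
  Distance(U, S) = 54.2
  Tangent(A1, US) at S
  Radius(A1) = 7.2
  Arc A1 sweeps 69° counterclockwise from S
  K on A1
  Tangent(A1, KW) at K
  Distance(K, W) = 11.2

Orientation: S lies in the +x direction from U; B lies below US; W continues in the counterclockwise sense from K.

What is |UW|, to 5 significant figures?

46.005

On A1, S sits at bearing 90° from B; a 69° counterclockwise sweep puts K at bearing 159°, so K = B + 7.2·(cos 159°, sin 159°) = (47.478, -4.6198). A1 meets KW tangentially, so BK is at right angles to KW, so KW runs along (−sin 159°, cos 159°); with |KW| = 11.2, W = (43.464, -15.076). Then |UW| = |W − U| = 46.005.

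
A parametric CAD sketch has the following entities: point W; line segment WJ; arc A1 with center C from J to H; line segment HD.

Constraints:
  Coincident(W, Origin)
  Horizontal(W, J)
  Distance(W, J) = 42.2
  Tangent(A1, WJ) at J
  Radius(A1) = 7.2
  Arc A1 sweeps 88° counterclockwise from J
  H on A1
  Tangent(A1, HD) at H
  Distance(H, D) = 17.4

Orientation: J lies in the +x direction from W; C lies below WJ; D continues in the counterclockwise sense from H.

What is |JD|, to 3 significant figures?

25.6

W is at the origin; WJ is horizontal with |WJ| = 42.2 and J on the +x side, so J = (42.2, 0.00). Tangency of A1 to WJ means the radius CJ is perpendicular to WJ, so C = J + (0, -7.2) = (42.2, -7.20). On A1, J sits at bearing 90° from C; an 88° counterclockwise sweep puts H at bearing 178°, so H = C + 7.2·(cos 178°, sin 178°) = (35.0, -6.95). Since A1 is tangent to HD there, CH ⟂ HD, so HD runs along (−sin 178°, cos 178°); with |HD| = 17.4, D = (34.4, -24.3). Then |JD| = |D − J| = 25.6.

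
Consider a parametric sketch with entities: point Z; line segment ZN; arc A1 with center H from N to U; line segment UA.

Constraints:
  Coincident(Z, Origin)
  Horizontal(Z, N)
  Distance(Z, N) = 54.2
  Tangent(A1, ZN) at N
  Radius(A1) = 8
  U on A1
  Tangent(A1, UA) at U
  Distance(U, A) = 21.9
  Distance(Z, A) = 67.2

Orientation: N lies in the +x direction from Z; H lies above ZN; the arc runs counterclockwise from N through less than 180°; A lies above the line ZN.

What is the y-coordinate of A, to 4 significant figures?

30.63

Z is at the origin; Z and N share the same y with |ZN| = 54.2 and N on the +x side, so N = (54.20, 0.000). Since A1 is tangent to ZN there, HN ⟂ ZN, so H = N + (0, 8) = (54.20, 8.000). Since HU ⟂ UA (tangency), |HA| = √(8.0² + 21.9²) = 23.32 regardless of where U sits on A1. So A lies on both circle(Z, 67.2) and circle(H, 23.32); the above-ZN intersection is A = (59.81, 30.63). U is the foot of the tangent from A: U = (62.15, 8.855).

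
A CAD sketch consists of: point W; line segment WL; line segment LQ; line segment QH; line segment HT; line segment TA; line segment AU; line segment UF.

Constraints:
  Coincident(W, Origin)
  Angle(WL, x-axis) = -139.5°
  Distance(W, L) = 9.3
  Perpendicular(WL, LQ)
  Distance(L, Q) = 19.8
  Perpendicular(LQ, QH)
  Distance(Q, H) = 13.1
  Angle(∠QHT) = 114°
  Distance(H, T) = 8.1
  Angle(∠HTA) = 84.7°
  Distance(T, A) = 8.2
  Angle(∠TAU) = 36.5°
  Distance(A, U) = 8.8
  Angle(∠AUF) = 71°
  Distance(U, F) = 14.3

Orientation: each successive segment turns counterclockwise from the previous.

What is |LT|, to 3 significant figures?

20.6

LQ ⟂ QH, so QH runs at 40.5°; with |QH| = 13.1, H = (15.7, -12.6). ∠QHT = 114.0° gives HT at 106° from the x-axis; with |HT| = 8.1, T = (13.4, -4.82). Then |LT| = |T − L| = 20.6.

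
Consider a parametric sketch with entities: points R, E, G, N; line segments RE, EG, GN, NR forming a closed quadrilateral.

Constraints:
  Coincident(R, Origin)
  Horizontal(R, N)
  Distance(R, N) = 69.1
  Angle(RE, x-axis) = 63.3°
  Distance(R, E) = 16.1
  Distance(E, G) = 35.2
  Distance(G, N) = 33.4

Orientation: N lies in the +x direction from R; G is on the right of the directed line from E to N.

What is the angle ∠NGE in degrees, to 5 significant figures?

135.59°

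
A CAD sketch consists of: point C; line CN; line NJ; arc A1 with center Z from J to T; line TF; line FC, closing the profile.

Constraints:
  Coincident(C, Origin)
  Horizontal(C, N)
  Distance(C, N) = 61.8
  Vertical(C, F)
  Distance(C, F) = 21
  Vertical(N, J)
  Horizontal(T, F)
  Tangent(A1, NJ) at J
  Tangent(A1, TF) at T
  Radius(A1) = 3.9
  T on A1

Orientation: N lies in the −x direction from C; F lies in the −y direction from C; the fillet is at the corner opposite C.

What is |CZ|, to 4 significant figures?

60.37

C is at the origin; CN is horizontal with |CN| = 61.8 and N on the −x side, so N = (-61.80, 0.000). C and F share the same x with |CF| = 21.0 and F on the −y side, so F = (0.000, -21.00). The virtual corner opposite C is at (-61.80, -21.00). Tangency of A1 to NJ means the radius ZJ is perpendicular to NJ and since A1 is tangent to TF there, ZT ⟂ TF, with radius 3.9, so the center Z sits 3.9 in from both sides at Z = (-57.90, -17.10). Then |CZ| = |Z − C| = 60.37.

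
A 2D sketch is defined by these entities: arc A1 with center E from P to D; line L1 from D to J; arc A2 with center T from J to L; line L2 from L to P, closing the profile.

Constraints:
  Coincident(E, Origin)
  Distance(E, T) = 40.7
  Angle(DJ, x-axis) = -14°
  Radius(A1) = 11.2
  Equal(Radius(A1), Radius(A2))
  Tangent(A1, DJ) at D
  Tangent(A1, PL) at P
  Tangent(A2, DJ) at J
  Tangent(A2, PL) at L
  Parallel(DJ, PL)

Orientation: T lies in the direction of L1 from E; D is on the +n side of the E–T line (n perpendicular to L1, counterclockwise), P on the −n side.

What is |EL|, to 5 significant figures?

42.213

The slot axis is L1's direction at -14.0°, so u = (cos -14.0°, sin -14.0°) = (0.97030, -0.24192) and n = (−sin -14.0°, cos -14.0°) = (0.24192, 0.97030). E is at the origin and T lies 40.7 along u from E, so T = 40.7·u = (39.491, -9.8462). Tangency of A1 to both parallel lines with radius 11.2 puts D and P at E ± 11.2·n: D = (2.7095, 10.867), P = (-2.7095, -10.867). Equal radii place J and L the same way about T: J = T + 11.2·n = (42.201, 1.0211), L = T − 11.2·n = (36.782, -20.714). Then |EL| = |L − E| = 42.213.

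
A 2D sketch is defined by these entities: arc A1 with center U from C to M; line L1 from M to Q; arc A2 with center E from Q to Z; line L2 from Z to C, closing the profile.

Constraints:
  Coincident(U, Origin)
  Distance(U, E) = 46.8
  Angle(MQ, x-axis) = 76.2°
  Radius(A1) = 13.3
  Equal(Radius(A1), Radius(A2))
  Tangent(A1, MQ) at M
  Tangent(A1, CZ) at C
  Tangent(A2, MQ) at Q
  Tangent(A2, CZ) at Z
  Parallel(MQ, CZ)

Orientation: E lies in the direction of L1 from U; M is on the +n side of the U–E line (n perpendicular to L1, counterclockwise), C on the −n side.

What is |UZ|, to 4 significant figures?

48.65

The slot axis is L1's direction at 76.2°, so u = (cos 76.2°, sin 76.2°) = (0.2385, 0.9711) and n = (−sin 76.2°, cos 76.2°) = (-0.9711, 0.2385). U is at the origin and E lies 46.8 along u from U, so E = 46.8·u = (11.16, 45.45). Tangency of A1 to both parallel lines with radius 13.3 puts M and C at U ± 13.3·n: M = (-12.92, 3.172), C = (12.92, -3.172). Equal radii place Q and Z the same way about E: Q = E + 13.3·n = (-1.753, 48.62), Z = E − 13.3·n = (24.08, 42.28). Then |UZ| = |Z − U| = 48.65.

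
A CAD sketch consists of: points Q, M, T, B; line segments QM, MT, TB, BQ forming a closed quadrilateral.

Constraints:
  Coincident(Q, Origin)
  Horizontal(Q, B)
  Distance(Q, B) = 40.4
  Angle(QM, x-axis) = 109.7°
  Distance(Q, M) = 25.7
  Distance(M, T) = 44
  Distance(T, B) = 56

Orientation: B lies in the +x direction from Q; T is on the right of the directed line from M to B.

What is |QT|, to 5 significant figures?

23.061

Q is at the origin; QB is horizontal with |QB| = 40.4 and B in +x, so B = (40.4, 0). QM runs at 109.7° with |QM| = 25.7, so M = (-8.6633, 24.196). T is determined by |MT| = 44.0 and |TB| = 56.0 together: it lies at the intersection of circle(M, 44.0) and circle(B, 56.0). With |MB| = 54.705, the foot of the radical line on MB is 16.385 from M and the perpendicular offset is √(44.0² − 16.385²) = 40.836. Taking the right-of-MB solution: T = (-12.030, -19.675).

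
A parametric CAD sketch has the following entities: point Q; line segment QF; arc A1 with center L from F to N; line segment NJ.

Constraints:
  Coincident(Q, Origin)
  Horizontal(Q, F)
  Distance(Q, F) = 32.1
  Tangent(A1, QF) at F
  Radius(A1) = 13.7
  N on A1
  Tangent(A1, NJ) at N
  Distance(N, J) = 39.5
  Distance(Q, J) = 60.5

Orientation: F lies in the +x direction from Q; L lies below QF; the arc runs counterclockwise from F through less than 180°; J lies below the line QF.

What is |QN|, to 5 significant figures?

24.551

Checks: |LN| = 13.70 ✓; ∠(LN, NJ) = 90.00° ✓; |NJ| = 39.50 ✓; |QJ| = 60.50 ✓.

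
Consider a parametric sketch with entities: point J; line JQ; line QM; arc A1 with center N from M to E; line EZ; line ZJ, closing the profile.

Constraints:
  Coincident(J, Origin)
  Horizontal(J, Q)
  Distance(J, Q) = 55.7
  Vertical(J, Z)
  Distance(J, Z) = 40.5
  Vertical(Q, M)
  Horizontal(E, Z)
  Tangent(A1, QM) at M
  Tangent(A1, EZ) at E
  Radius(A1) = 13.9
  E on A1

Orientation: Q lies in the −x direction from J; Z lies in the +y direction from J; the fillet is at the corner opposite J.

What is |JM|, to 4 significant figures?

61.73

The virtual corner opposite J is at (-55.70, 40.50). Since A1 is tangent to QM there, NM ⟂ QM and since A1 is tangent to EZ there, NE ⟂ EZ, with radius 13.9, so the center N sits 13.9 in from both sides at N = (-41.80, 26.60). That places the tangent points at M = (-55.70, 26.60) on QM and E = (-41.80, 40.50) on EZ. Then |JM| = |M − J| = 61.73.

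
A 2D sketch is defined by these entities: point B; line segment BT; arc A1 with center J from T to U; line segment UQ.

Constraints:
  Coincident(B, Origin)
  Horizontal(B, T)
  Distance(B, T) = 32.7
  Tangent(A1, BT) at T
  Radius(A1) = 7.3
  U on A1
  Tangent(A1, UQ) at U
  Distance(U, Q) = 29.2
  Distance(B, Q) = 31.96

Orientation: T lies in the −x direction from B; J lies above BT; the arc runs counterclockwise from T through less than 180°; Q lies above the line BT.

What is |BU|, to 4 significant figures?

26.56

B is at the origin; B and T share the same y with |BT| = 32.7 and T on the −x side, so T = (-32.70, 0.000). The tangent condition forces JT to be normal to BT, so J = T + (0, 7.3) = (-32.70, 7.300). Since JU ⟂ UQ (tangency), |JQ| = √(7.3² + 29.2²) = 30.10 regardless of where U sits on A1. So Q lies on both circle(B, 31.96) and circle(J, 30.10); the above-BT intersection is Q = (-12.35, 29.48). U is the foot of the tangent from Q: U = (-26.28, 3.816).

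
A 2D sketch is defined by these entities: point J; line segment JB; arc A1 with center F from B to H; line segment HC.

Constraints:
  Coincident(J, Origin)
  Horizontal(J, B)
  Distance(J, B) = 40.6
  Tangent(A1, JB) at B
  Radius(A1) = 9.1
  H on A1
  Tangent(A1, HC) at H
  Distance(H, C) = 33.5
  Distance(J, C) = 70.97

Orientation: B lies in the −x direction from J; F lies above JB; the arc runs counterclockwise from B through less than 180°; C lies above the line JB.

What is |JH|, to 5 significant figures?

38.166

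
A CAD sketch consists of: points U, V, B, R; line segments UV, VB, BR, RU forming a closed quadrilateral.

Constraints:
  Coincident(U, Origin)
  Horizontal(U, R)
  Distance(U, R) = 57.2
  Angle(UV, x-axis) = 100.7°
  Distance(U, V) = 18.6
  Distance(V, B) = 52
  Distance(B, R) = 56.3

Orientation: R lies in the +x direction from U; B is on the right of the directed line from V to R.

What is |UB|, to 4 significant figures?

33.51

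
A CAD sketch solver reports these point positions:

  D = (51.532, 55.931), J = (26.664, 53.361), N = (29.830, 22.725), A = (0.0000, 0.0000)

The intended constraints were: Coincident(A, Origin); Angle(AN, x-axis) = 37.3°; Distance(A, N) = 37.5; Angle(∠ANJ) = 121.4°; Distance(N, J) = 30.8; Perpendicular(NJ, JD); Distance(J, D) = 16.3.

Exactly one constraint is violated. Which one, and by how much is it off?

Distance(J, D) = 16.3 — off by 8.70.

A = (0.00, 0.00) ✓; AN at 37.30° ✓; |AN| = 37.50 ✓; ∠ANJ = 121.4° ✓; |NJ| = 30.80 ✓; ∠(NJ, JD) = 90.00° ✓; |JD| = 25.00 ✗.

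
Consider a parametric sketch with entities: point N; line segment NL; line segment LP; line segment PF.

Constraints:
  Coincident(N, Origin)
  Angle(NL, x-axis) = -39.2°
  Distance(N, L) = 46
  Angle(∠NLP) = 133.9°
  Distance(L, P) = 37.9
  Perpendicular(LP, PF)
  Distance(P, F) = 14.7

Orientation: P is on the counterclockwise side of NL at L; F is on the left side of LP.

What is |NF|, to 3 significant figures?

72.2

∠NLP = 133.9°, so LP runs at -39.2° + (180° − 133.9°) = 6.90° from the x-axis; with |LP| = 37.9, P = L + 37.9·(cos 6.90°, sin 6.90°) = (73.3, -24.5). LP ⟂ PF; with |PF| = 14.7 on the left of LP, F = P + 14.7·(-0.120, 0.993) = (71.5, -9.93). Then |NF| = |F − N| = 72.2.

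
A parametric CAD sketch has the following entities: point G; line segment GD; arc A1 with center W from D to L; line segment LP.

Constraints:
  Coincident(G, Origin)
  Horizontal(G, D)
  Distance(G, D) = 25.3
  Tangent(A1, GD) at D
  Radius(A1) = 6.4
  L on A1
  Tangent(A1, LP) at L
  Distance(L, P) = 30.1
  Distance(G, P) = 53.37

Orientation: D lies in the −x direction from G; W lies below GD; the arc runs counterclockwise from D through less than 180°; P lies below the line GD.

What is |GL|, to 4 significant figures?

31.42

Checks: |WL| = 6.400 ✓; ∠(WL, LP) = 90.00° ✓; |LP| = 30.10 ✓; |GP| = 53.37 ✓.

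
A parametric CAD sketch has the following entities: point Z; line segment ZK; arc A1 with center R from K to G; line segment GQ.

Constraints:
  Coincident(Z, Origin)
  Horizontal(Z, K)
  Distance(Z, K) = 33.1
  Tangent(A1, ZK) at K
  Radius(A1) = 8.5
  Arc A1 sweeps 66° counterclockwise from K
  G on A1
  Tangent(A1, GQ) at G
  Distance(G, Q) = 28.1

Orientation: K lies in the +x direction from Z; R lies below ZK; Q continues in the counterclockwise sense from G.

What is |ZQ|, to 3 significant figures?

33.7

Z is at the origin; Z and K share the same y with |ZK| = 33.1 and K on the +x side, so K = (33.1, 0.00). The tangent condition forces RK to be normal to ZK, so R = K + (0, -8.5) = (33.1, -8.50). On A1, K sits at bearing 90° from R; a 66° counterclockwise sweep puts G at bearing 156°, so G = R + 8.5·(cos 156°, sin 156°) = (25.3, -5.04). Since A1 is tangent to GQ there, RG ⟂ GQ, so GQ runs along (−sin 156°, cos 156°); with |GQ| = 28.1, Q = (13.9, -30.7). Then |ZQ| = |Q − Z| = 33.7.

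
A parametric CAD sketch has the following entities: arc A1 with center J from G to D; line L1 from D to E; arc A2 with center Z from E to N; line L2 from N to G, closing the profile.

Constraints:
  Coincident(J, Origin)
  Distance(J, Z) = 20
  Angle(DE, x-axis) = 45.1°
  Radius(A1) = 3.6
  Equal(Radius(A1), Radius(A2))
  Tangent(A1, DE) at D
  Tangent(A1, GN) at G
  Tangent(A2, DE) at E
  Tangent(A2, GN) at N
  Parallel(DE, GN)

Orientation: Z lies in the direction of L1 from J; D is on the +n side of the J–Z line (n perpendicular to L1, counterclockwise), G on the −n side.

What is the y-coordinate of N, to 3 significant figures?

11.6

The slot axis is L1's direction at 45.1°, so u = (cos 45.1°, sin 45.1°) = (0.706, 0.708) and n = (−sin 45.1°, cos 45.1°) = (-0.708, 0.706). J is at the origin and Z lies 20.0 along u from J, so Z = 20.0·u = (14.1, 14.2). Tangency of A1 to both parallel lines with radius 3.6 puts D and G at J ± 3.6·n: D = (-2.55, 2.54), G = (2.55, -2.54). Equal radii place E and N the same way about Z: E = Z + 3.6·n = (11.6, 16.7), N = Z − 3.6·n = (16.7, 11.6). So N.y = 11.6.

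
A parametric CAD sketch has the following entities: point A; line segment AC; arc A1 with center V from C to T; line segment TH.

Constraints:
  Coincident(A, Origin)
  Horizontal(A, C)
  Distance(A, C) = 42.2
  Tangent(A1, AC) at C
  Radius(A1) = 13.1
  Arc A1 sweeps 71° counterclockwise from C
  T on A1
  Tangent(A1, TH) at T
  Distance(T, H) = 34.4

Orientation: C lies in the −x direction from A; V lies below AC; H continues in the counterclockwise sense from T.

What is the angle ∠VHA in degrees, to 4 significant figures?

17.99°

A is at the origin; AC is horizontal with |AC| = 42.2 and C on the −x side, so C = (-42.20, 0.000). A1 meets AC tangentially, so VC is at right angles to AC, so V = C + (0, -13.1) = (-42.20, -13.10). On A1, C sits at bearing 90° from V; a 71° counterclockwise sweep puts T at bearing 161°, so T = V + 13.1·(cos 161°, sin 161°) = (-54.59, -8.835). A1 meets TH tangentially, so VT is at right angles to TH, so TH runs along (−sin 161°, cos 161°); with |TH| = 34.4, H = (-65.79, -41.36). Then cos ∠VHA = HV·HA / (|HV||HA|), giving 17.99°.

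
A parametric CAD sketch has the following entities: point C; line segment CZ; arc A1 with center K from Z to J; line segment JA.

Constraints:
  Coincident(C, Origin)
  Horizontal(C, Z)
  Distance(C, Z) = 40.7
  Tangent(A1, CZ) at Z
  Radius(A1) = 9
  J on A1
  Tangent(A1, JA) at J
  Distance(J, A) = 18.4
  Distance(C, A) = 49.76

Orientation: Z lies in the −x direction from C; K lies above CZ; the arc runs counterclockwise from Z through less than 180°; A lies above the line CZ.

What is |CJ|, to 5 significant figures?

34.899

Checks: ∠(KZ, ZC) = 90.00° ✓; |KZ| = 9.000 ✓; |KJ| = 9.000 ✓; ∠(KJ, JA) = 90.00° ✓; |JA| = 18.40 ✓; |CA| = 49.76 ✓.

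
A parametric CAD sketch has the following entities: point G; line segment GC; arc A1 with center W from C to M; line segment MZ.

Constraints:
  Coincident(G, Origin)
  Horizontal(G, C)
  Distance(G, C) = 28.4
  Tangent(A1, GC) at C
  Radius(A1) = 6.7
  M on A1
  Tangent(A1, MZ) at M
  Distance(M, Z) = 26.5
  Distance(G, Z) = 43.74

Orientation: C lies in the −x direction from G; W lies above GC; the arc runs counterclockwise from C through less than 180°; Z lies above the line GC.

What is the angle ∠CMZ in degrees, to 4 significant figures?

128.9°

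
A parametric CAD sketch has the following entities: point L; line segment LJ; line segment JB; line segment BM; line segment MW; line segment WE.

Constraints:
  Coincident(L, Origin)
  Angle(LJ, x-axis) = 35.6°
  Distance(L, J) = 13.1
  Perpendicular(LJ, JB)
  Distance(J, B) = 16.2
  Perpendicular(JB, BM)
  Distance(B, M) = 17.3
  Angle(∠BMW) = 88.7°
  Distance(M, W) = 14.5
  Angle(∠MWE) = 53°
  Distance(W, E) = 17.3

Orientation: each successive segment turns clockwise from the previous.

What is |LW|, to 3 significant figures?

4.23

JB is perpendicular to BM, so BM runs at -144°; with |BM| = 17.3, M = (6.02, -15.6). ∠BMW = 88.7° gives MW at 124° from the x-axis; with |MW| = 14.5, W = (-2.16, -3.64). Then |LW| = |W − L| = 4.23.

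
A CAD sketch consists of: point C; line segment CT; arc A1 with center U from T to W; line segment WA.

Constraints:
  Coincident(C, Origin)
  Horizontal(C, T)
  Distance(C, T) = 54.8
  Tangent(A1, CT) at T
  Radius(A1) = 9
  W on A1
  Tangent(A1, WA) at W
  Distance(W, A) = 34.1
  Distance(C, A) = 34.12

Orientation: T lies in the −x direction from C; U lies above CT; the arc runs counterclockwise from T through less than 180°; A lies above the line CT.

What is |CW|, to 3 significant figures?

48.9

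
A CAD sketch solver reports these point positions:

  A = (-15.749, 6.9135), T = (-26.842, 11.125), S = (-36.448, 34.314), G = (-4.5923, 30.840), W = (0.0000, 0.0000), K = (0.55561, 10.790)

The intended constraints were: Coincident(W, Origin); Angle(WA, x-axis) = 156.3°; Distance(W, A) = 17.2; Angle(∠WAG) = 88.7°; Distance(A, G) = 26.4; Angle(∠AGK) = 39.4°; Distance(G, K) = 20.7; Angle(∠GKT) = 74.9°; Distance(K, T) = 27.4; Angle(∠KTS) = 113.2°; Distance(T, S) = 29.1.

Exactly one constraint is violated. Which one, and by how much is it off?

Distance(T, S) = 29.1 — off by 4.00.

W = (0.00, 0.00) ✓; WA at 156.3° ✓; |WA| = 17.20 ✓; ∠WAG = 88.70° ✓; |AG| = 26.40 ✓; ∠AGK = 39.40° ✓; |GK| = 20.70 ✓; ∠GKT = 74.90° ✓; |KT| = 27.40 ✓; ∠KTS = 113.2° ✓; |TS| = 25.10 ✗.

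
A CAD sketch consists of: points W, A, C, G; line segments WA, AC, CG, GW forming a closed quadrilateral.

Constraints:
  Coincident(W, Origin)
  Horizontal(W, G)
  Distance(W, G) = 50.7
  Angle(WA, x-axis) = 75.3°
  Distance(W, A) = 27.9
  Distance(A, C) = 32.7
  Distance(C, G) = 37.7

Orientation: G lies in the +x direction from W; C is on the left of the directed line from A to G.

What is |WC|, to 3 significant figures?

52.6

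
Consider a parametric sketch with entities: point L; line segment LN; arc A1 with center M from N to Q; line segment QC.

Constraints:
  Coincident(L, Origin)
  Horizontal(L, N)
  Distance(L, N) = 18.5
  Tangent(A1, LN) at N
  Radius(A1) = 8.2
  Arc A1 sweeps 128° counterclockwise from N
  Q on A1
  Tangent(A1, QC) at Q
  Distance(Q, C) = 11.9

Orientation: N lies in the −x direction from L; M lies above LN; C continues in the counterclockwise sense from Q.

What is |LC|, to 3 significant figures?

29.8

On A1, N sits at bearing -90° from M; a 128° counterclockwise sweep puts Q at bearing 38°, so Q = M + 8.2·(cos 38°, sin 38°) = (-12.0, 13.2). Tangency of A1 to QC means the radius MQ is perpendicular to QC, so QC runs along (−sin 38°, cos 38°); with |QC| = 11.9, C = (-19.4, 22.6). Then |LC| = |C − L| = 29.8.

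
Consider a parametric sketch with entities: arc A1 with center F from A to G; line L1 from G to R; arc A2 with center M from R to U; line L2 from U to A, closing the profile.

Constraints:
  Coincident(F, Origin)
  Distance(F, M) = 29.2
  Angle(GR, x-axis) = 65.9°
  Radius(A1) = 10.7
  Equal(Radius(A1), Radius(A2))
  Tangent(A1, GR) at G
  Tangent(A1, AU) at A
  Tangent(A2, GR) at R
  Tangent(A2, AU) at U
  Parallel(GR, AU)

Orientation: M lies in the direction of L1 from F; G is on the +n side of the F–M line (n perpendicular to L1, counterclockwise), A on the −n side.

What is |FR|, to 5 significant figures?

31.099

The slot axis is L1's direction at 65.9°, so u = (cos 65.9°, sin 65.9°) = (0.40833, 0.91283) and n = (−sin 65.9°, cos 65.9°) = (-0.91283, 0.40833). F is at the origin and M lies 29.2 along u from F, so M = 29.2·u = (11.923, 26.655). Tangency of A1 to both parallel lines with radius 10.7 puts G and A at F ± 10.7·n: G = (-9.7673, 4.3691), A = (9.7673, -4.3691). Equal radii place R and U the same way about M: R = M + 10.7·n = (2.1559, 31.024), U = M − 10.7·n = (21.691, 22.286). Then |FR| = |R − F| = 31.099.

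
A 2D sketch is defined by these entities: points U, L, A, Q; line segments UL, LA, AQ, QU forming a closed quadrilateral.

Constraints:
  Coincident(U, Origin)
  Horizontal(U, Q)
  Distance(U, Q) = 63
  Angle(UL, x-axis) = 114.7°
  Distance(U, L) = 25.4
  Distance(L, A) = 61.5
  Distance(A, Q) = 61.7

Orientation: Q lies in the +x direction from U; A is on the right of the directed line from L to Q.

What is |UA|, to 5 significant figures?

36.178

Checks: UL at 114.7° ✓; |LA| = 61.50 ✓; |AQ| = 61.70 ✓.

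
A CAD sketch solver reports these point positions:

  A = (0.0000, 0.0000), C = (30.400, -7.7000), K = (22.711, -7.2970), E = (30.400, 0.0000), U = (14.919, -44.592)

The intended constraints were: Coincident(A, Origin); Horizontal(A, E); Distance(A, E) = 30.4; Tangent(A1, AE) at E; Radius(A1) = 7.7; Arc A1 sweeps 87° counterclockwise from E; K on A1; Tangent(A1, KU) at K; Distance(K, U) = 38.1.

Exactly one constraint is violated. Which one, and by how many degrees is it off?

Tangent(A1, KU) at K — off by 8.80°.

A = (0.00, 0.00) ✓; A.y = 0.00, E.y = 0.00 ✓; |AE| = 30.40 ✓; ∠(CE, EA) = 90.00° ✓; |CE| = 7.700 ✓; bearing(C→K) − bearing(C→E) = 87.00° ✓; |CK| = 7.700 ✓; ∠(CK, KU) = 98.80° ✗; |KU| = 38.10 ✓.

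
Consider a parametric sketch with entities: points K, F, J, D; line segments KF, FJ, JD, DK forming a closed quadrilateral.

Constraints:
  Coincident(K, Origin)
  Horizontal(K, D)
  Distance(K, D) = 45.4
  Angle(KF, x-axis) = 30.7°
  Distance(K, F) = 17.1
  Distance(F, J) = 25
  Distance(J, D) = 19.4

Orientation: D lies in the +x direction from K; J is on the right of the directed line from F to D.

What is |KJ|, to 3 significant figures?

31.7

Checks: |FJ| = 25.00 ✓; |JD| = 19.40 ✓.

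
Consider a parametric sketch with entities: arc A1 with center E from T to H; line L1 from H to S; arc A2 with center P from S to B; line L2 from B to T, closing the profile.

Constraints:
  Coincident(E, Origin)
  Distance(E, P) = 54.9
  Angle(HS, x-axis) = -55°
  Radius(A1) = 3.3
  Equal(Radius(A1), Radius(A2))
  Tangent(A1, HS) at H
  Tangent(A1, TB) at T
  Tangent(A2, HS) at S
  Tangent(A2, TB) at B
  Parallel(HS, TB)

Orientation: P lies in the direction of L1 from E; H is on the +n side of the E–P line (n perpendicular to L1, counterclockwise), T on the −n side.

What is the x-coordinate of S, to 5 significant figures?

34.193

The slot axis is L1's direction at -55.0°, so u = (cos -55.0°, sin -55.0°) = (0.57358, -0.81915) and n = (−sin -55.0°, cos -55.0°) = (0.81915, 0.57358). E is at the origin and P lies 54.9 along u from E, so P = 54.9·u = (31.489, -44.971). Tangency of A1 to both parallel lines with radius 3.3 puts H and T at E ± 3.3·n: H = (2.7032, 1.8928), T = (-2.7032, -1.8928). Equal radii place S and B the same way about P: S = P + 3.3·n = (34.193, -43.079), B = P − 3.3·n = (28.786, -46.864). So S.x = 34.193.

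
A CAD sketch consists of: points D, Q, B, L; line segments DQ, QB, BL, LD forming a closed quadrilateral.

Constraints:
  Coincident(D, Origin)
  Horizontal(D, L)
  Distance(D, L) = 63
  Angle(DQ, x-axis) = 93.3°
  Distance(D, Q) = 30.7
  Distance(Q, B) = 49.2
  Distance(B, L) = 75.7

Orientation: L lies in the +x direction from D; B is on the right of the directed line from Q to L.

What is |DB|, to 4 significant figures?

20.67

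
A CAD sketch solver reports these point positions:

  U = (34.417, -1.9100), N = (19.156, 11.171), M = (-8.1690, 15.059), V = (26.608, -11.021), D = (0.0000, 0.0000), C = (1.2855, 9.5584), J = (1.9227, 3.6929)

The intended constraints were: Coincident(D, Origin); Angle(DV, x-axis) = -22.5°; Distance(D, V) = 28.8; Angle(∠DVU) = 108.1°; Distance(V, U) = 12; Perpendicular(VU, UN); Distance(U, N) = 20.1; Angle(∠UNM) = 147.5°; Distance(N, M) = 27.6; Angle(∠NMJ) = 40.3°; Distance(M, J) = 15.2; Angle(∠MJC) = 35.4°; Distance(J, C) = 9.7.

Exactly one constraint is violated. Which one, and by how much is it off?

Distance(J, C) = 9.7 — off by 3.80.

D = (0.00, 0.00) ✓; DV at -22.50° ✓; |DV| = 28.80 ✓; ∠DVU = 108.1° ✓; |VU| = 12.00 ✓; ∠(VU, UN) = 90.00° ✓; |UN| = 20.10 ✓; ∠UNM = 147.5° ✓; |NM| = 27.60 ✓; ∠NMJ = 40.30° ✓; |MJ| = 15.20 ✓; ∠MJC = 35.40° ✓; |JC| = 5.900 ✗.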